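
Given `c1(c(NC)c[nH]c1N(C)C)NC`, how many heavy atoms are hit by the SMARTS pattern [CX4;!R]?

Check the 12 heavy atoms by environment: 1× n (aromatic, X3, in 5-ring) → no; 4× c (aromatic, X3, in 5-ring) → no; 3× N (X3, acyclic) → no; 4× C (X4, acyclic) → match.
That gives 4 matching atoms.

4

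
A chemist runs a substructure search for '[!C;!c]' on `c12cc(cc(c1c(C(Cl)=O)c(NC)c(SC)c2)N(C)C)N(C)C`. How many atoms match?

6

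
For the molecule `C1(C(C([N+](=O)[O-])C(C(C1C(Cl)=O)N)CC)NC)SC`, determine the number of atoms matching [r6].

6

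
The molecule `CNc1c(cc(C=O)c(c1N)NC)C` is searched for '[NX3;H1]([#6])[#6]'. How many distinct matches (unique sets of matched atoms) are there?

2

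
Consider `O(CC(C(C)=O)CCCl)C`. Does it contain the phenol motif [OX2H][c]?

No

The pattern [OX2H][c] describes a hydroxyl oxygen attached to an aromatic carbon — a phenol.
The closest candidate here is a methoxy ether (-OCH3), but the oxygen has H0, not H1. No other fragment satisfies the full query, so there is no match.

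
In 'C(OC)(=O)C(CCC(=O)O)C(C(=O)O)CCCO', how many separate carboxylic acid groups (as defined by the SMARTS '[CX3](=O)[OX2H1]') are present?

[CX3](=O)[OX2H1] is the SMARTS for a carboxylic acid: an sp2 carbon double-bonded to O and single-bonded to an -OH oxygen.
The molecule carries 2 separate instances of a carboxylic acid group (-C(=O)OH) meeting every constraint; each maps to a distinct set of atoms, giving 2 matches.

2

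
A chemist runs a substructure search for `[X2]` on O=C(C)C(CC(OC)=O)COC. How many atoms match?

2

The query [X2] means: any atom with exactly two total connections (bonds + H).
Check the 12 heavy atoms by environment: 6× C (X4) → no; 2× C (X3) → no; 2× O (X1) → no; 2× O (X2) → match.
That gives 2 matching atoms.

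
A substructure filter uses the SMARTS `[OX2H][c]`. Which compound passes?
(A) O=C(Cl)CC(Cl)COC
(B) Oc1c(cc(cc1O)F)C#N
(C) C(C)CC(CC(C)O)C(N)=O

B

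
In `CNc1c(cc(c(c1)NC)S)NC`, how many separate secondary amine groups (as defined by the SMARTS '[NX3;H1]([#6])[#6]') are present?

3

[NX3;H1]([#6])[#6] is the SMARTS for a secondary amine: a trivalent nitrogen with one H, bonded to two carbons.
The molecule carries 3 separate instances of an N-methylamino group (-NHCH3) meeting every constraint; each maps to a distinct set of atoms, giving 3 matches.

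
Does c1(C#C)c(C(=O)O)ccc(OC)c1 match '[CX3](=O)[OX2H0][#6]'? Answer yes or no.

No

The pattern [CX3](=O)[OX2H0][#6] describes a carbonyl carbon bonded to an oxygen that is itself bonded to carbon (no H on that O) — an ester.
The closest candidate here is a methoxy ether (-OCH3), but the ether oxygen is not adjacent to a C=O carbon. No other fragment satisfies the full query, so there is no match.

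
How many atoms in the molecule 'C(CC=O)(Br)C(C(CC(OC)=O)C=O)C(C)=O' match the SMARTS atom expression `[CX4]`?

The query [CX4] means: C with X4: aliphatic carbon with exactly 4 total connections (bonds + H).
Check the 17 heavy atoms by environment: 7× C (X4) → match; 4× C (X3) → no; 4× O (X1) → no; 1× O (X2) → no; 1× Br (X1) → no.
That gives 7 matching atoms.

7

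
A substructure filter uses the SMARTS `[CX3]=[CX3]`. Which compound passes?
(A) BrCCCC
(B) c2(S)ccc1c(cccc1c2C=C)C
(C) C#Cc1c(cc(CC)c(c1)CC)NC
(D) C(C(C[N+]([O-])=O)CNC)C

[CX3]=[CX3] describes a non-aromatic C=C double bond between two sp2 carbons (an alkene).
(A) has an ethyl group (-CH2CH3) but its C-C bond is a single bond between CX4 carbons, not CX3=CX3.
(B) contains a vinyl group (-CH=CH2), which satisfies every atom and bond constraint.
(C) has an ethyl group (-CH2CH3) but its C-C bond is a single bond between CX4 carbons, not CX3=CX3.
(D) has an ethyl group (-CH2CH3) but its C-C bond is a single bond between CX4 carbons, not CX3=CX3.
So the answer is (B).

B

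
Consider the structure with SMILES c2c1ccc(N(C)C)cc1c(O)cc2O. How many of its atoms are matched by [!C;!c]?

3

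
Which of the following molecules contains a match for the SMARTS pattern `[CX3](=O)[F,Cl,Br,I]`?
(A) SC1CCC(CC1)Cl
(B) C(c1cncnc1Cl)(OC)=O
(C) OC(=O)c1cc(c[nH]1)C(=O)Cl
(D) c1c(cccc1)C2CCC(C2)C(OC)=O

[CX3](=O)[F,Cl,Br,I] describes a carbonyl carbon bonded to a halogen (an acyl halide).
(A) has a chloro substituent but the Cl is not on a carbonyl carbon.
(B) has a methyl-ester group (-C(=O)OCH3) but the carbonyl is bonded to -O-C, not to a halogen.
(C) contains an acyl chloride (-C(=O)Cl), which satisfies every atom and bond constraint.
(D) has a methyl-ester group (-C(=O)OCH3) but the carbonyl is bonded to -O-C, not to a halogen.
So the answer is (C).

C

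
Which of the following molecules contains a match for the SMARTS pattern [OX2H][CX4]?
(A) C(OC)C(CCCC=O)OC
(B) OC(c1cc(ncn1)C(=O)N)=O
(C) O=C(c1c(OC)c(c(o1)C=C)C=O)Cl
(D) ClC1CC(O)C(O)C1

D

[OX2H][CX4] describes a hydroxyl oxygen bound to an sp3 (X4) carbon (an aliphatic alcohol).
(A) has a methoxy ether (-OCH3) but the oxygen has H0 (ether), not H1.
(B) has a carboxylic acid group (-C(=O)OH) but the -OH is on a CX3 carbonyl carbon, not a CX4 carbon.
(C) has a methoxy ether (-OCH3) but the oxygen has H0 (ether), not H1.
(D) contains a hydroxyl group (-OH), which satisfies every atom and bond constraint.
So the answer is (D).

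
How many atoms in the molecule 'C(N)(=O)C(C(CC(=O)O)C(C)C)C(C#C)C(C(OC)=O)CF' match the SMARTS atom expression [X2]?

Check the 22 heavy atoms by environment: 10× C (X4) → no; 1× F (X1) → no; 3× C (X3) → no; 3× O (X1) → no; 2× O (X2) → match; 2× C (X2) → match; 1× N (X3) → no.
Summing the matching environments: 2 + 2 = 4 matching atoms.

4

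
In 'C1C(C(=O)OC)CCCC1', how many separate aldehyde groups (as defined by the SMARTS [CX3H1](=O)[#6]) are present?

0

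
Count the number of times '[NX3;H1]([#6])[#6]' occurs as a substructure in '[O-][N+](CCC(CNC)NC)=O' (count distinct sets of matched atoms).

2

[NX3;H1]([#6])[#6] is the SMARTS for a secondary amine: a trivalent nitrogen with one H, bonded to two carbons.
The molecule carries 2 separate instances of an N-methylamino group (-NHCH3) meeting every constraint; each maps to a distinct set of atoms, giving 2 matches.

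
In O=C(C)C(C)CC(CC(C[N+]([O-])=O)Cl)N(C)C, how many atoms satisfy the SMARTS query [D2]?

3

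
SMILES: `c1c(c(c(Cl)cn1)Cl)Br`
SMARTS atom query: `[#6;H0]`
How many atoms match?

3

Check the 9 heavy atoms by environment: 1× n (aromatic, H0) → no; 2× c (aromatic, H1) → no; 3× c (aromatic, H0) → match; 2× Cl (H0) → no; 1× Br (H0) → no.
That gives 3 matching atoms.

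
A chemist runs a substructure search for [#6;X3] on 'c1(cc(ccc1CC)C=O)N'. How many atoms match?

7

The query [#6;X3] means: any carbon (aromatic or not) with three total connections.
Check the 11 heavy atoms by environment: 6× c (aromatic, X3) → match; 1× C (X3) → match; 1× O (X1) → no; 2× C (X4) → no; 1× N (X3) → no.
Summing the matching environments: 6 + 1 = 7 matching atoms.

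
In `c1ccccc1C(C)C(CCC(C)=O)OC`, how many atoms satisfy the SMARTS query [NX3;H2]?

0

Check the 16 heavy atoms by environment: 3× C (H3, X4) → no; 2× C (H1, X4) → no; 2× C (H2, X4) → no; 1× C (H0, X3) → no; 1× O (H0, X1) → no; 1× c (aromatic, H0, X3) → no; 5× c (aromatic, H1, X3) → no; 1× O (H0, X2) → no.
No environment satisfies the query, so 0 matching atoms.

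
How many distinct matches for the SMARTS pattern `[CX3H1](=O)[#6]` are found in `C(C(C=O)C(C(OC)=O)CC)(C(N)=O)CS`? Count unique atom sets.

1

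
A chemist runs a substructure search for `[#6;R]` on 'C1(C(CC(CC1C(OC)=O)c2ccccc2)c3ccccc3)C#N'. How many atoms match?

18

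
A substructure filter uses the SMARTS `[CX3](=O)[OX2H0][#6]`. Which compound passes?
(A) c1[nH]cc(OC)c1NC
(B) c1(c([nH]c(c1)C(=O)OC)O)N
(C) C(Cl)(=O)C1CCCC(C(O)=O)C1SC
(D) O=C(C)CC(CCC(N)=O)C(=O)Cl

B

[CX3](=O)[OX2H0][#6] describes a carbonyl carbon bonded to an oxygen that is itself bonded to carbon (no H on that O) (an ester).
(A) has a methoxy ether (-OCH3) but the ether oxygen is not adjacent to a C=O carbon.
(B) contains a methyl-ester group (-C(=O)OCH3), which satisfies every atom and bond constraint.
(C) has a carboxylic acid group (-C(=O)OH) but the singly-bonded O carries H (OX2H1, not H0).
(D) has a primary amide (-C(=O)NH2) but the carbonyl is bonded to N, not to an O-C linkage.
So the answer is (B).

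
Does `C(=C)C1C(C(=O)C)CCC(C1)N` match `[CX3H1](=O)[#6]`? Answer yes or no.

No

The pattern [CX3H1](=O)[#6] describes an sp2 carbon with one H, double-bonded to O and single-bonded to carbon — an aldehyde.
The closest candidate here is an acetyl/ketone group (-C(=O)CH3), but the carbonyl carbon has H0 (two carbon neighbours), not H1. No other fragment satisfies the full query, so there is no match.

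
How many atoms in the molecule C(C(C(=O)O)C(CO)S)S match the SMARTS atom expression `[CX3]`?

The query [CX3] means: C with X3: aliphatic carbon with exactly 3 total connections.
Check the 10 heavy atoms by environment: 4× C (X4) → no; 2× S (X2) → no; 2× O (X2) → no; 1× C (X3) → match; 1× O (X1) → no.
That gives 1 matching atom.

1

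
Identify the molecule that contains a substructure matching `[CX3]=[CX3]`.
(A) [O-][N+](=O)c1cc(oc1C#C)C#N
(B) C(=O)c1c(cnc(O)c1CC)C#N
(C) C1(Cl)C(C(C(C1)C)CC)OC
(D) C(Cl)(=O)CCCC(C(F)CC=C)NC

[CX3]=[CX3] describes a non-aromatic C=C double bond between two sp2 carbons (an alkene).
(A) has an ethynyl group (-C#CH) but the C-C bond is a triple bond, not a double bond.
(B) has an ethyl group (-CH2CH3) but its C-C bond is a single bond between CX4 carbons, not CX3=CX3.
(C) has an ethyl group (-CH2CH3) but its C-C bond is a single bond between CX4 carbons, not CX3=CX3.
(D) contains a vinyl group (-CH=CH2), which satisfies every atom and bond constraint.
So the answer is (D).

D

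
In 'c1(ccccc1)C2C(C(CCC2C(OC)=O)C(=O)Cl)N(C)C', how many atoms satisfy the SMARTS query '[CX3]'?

2

Check the 22 heavy atoms by environment: 9× C (X4) → no; 6× c (aromatic, X3) → no; 1× N (X3) → no; 2× C (X3) → match; 2× O (X1) → no; 1× O (X2) → no; 1× Cl (X1) → no.
That gives 2 matching atoms.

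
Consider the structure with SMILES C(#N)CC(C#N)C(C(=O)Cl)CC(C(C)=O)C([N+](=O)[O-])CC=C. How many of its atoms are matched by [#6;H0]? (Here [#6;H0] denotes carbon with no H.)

4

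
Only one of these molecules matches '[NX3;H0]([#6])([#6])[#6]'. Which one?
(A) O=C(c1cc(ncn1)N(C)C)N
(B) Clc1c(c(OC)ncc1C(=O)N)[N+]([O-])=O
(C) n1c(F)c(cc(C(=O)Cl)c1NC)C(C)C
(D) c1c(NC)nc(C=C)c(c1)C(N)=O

[NX3;H0]([#6])([#6])[#6] describes a trivalent nitrogen with no H, bonded to three carbons (a tertiary amine).
(A) contains a dimethylamino group (-N(CH3)2), which satisfies every atom and bond constraint.
(B) has a primary amide (-C(=O)NH2) but the amide nitrogen has H2 and only one carbon neighbour.
(C) has an N-methylamino group (-NHCH3) but the nitrogen still has one H (H1), not H0.
(D) has a primary amide (-C(=O)NH2) but the amide nitrogen has H2 and only one carbon neighbour.
So the answer is (A).

A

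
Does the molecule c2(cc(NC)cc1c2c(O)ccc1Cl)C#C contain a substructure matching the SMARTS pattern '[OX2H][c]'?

The pattern [OX2H][c] describes a hydroxyl oxygen attached to an aromatic carbon — a phenol.
The molecule carries a hydroxyl group (-OH), whose atoms satisfy every constraint of the query, so the pattern matches.

Yes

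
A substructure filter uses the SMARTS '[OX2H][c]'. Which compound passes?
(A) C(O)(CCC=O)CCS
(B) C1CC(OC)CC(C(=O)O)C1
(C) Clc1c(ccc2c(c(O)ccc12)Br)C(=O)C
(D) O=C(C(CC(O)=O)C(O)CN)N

C

[OX2H][c] describes a hydroxyl oxygen attached to an aromatic carbon (a phenol).
(A) has a hydroxyl group (-OH) but the -OH is on an aliphatic carbon, not an aromatic c.
(B) has a methoxy ether (-OCH3) but the oxygen has H0, not H1.
(C) contains a hydroxyl group (-OH), which satisfies every atom and bond constraint.
(D) has a hydroxyl group (-OH) but the -OH is on an aliphatic carbon, not an aromatic c.
So the answer is (C).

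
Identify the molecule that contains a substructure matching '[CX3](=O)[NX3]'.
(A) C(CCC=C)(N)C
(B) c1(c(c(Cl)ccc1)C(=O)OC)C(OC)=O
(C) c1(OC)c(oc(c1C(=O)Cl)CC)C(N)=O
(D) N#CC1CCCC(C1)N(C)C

C

[CX3](=O)[NX3] describes a carbonyl carbon bonded to a trivalent nitrogen (an amide).
(A) has a primary amino group (-NH2) but the -NH2 is not attached to a carbonyl carbon.
(B) has a methyl-ester group (-C(=O)OCH3) but the carbonyl is bonded to O, not to an NX3 nitrogen.
(C) contains a primary amide (-C(=O)NH2), which satisfies every atom and bond constraint.
(D) has a nitrile (-C#N) but the nitrile N is NX1 (triple-bonded), not NX3.
So the answer is (C).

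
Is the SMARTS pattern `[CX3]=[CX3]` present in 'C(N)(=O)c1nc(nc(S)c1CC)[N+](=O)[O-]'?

No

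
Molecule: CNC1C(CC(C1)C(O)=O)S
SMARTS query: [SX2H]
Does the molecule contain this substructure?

Yes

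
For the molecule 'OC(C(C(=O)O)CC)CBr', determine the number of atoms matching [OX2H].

The query [OX2H] means: aliphatic oxygen with two connections, one of which is H — an -OH oxygen.
Check the 10 heavy atoms by environment: 2× C (H2, X4) → no; 2× C (H1, X4) → no; 1× C (H0, X3) → no; 1× O (H0, X1) → no; 2× O (H1, X2) → match; 1× C (H3, X4) → no; 1× Br (H0, X1) → no.
That gives 2 matching atoms.

2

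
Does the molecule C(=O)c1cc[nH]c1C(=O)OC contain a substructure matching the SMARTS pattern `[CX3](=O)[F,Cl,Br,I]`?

No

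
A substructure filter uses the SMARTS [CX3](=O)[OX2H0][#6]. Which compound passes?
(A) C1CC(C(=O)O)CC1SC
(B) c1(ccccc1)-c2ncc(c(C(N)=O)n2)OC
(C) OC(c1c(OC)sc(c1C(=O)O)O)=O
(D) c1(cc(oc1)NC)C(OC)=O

D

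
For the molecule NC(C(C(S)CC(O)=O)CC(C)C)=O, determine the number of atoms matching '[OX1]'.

The query [OX1] means: aliphatic oxygen with one total connection — typically a carbonyl =O or an oxide.
Check the 14 heavy atoms by environment: 7× C (X4) → no; 2× C (X3) → no; 2× O (X1) → match; 1× N (X3) → no; 1× S (X2) → no; 1× O (X2) → no.
That gives 2 matching atoms.

2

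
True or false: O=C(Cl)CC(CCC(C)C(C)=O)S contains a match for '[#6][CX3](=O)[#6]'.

The pattern [#6][CX3](=O)[#6] describes a carbonyl carbon (no H) flanked by two carbons — a ketone.
The molecule carries an acetyl/ketone group (-C(=O)CH3), whose atoms satisfy every constraint of the query, so the pattern matches.

True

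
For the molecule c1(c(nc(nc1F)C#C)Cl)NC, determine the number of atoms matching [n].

The query [n] means: lowercase n matches aromatic nitrogen only.
Check the 12 heavy atoms by environment: 2× n (aromatic) → match; 4× c (aromatic) → no; 1× N → no; 3× C → no; 1× F → no; 1× Cl → no.
That gives 2 matching atoms.

2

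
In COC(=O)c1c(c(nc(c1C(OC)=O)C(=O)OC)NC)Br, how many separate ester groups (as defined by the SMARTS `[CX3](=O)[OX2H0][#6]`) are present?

[CX3](=O)[OX2H0][#6] is the SMARTS for an ester: a carbonyl carbon bonded to an oxygen that is itself bonded to carbon (no H on that O).
The molecule carries 3 separate instances of a methyl-ester group (-C(=O)OCH3) meeting every constraint; each maps to a distinct set of atoms, giving 3 matches.

3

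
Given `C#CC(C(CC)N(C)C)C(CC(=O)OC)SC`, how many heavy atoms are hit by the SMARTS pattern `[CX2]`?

2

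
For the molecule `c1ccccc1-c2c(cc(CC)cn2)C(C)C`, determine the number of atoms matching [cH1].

The query [cH1] means: aromatic carbon bearing exactly one hydrogen.
Check the 17 heavy atoms by environment: 1× n (aromatic, H0) → no; 7× c (aromatic, H1) → match; 4× c (aromatic, H0) → no; 1× C (H2) → no; 3× C (H3) → no; 1× C (H1) → no.
That gives 7 matching atoms.

7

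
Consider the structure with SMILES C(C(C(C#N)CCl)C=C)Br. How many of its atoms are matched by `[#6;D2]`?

4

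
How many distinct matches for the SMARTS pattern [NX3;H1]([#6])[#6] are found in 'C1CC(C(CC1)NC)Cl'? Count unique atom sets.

[NX3;H1]([#6])[#6] is the SMARTS for a secondary amine: a trivalent nitrogen with one H, bonded to two carbons.
Exactly one fragment in the molecule meets all constraints, giving 1 match.

1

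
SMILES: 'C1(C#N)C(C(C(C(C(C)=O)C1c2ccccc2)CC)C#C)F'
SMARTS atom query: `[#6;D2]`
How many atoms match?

8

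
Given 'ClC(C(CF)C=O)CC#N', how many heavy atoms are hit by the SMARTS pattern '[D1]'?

4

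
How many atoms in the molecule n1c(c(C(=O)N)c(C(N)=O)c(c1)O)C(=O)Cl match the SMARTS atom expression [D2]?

2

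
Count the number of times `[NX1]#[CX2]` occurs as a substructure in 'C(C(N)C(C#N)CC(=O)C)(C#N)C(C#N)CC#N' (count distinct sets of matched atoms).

4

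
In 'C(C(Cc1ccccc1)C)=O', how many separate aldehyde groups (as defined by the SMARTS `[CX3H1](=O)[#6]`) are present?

[CX3H1](=O)[#6] is the SMARTS for an aldehyde: an sp2 carbon with one H, double-bonded to O and single-bonded to carbon.
Exactly one fragment in the molecule meets all constraints, giving 1 match.

1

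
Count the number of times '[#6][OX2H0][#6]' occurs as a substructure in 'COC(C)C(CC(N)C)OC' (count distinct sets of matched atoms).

2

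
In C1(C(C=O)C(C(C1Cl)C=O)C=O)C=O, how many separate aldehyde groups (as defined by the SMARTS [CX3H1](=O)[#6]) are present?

4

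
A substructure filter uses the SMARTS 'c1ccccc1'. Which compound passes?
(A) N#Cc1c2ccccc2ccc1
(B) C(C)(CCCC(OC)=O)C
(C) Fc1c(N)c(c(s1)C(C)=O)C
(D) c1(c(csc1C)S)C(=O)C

c1ccccc1 describes six aromatic carbons in a ring (a benzene ring).
(A) contains the required atom environment, so the pattern matches.
(B) has a methyl group (-CH3) but no six-membered all-carbon aromatic ring is present.
(C) has a methyl group (-CH3) but no six-membered all-carbon aromatic ring is present.
(D) has a methyl group (-CH3) but no six-membered all-carbon aromatic ring is present.
So the answer is (A).

A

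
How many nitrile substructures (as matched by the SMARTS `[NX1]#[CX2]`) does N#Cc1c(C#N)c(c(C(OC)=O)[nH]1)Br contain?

[NX1]#[CX2] is the SMARTS for a nitrile: a nitrogen triple-bonded to a two-connected carbon.
The molecule carries 2 separate instances of a nitrile (-C#N) meeting every constraint; each maps to a distinct set of atoms, giving 2 matches.

2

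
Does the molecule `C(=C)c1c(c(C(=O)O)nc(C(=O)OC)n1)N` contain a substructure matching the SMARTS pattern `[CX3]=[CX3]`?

The pattern [CX3]=[CX3] describes a non-aromatic C=C double bond between two sp2 carbons — an alkene.
The molecule carries a vinyl group (-CH=CH2), whose atoms satisfy every constraint of the query, so the pattern matches.

Yes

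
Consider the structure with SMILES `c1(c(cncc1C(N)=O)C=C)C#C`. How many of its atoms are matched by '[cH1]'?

2

Check the 13 heavy atoms by environment: 1× n (aromatic, H0) → no; 2× c (aromatic, H1) → match; 3× c (aromatic, H0) → no; 2× C (H1) → no; 1× C (H2) → no; 2× C (H0) → no; 1× O (H0) → no; 1× N (H2) → no.
That gives 2 matching atoms.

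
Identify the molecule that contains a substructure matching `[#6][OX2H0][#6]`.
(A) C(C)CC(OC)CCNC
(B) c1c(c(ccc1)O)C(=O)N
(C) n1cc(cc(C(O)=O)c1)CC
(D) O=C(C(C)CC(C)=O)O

A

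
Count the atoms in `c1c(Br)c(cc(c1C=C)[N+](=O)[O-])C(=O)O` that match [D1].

Check the 15 heavy atoms by environment: 2× c (aromatic, D2) → no; 4× c (aromatic, D3) → no; 1× N (charge +1, D3) → no; 1× O (charge -1, D1) → match; 3× O (D1) → match; 1× Br (D1) → match; 1× C (D2) → no; 1× C (D1) → match; 1× C (D3) → no.
Summing the matching environments: 1 + 3 + 1 + 1 = 6 matching atoms.

6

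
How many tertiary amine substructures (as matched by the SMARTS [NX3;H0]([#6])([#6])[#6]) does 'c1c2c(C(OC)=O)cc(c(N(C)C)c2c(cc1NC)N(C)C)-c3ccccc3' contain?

2

[NX3;H0]([#6])([#6])[#6] is the SMARTS for a tertiary amine: a trivalent nitrogen with no H, bonded to three carbons.
The molecule carries 2 separate instances of a dimethylamino group (-N(CH3)2) meeting every constraint; each maps to a distinct set of atoms, giving 2 matches.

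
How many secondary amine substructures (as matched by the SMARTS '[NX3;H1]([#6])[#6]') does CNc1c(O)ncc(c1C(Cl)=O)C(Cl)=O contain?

[NX3;H1]([#6])[#6] is the SMARTS for a secondary amine: a trivalent nitrogen with one H, bonded to two carbons.
Exactly one fragment in the molecule meets all constraints, giving 1 match.

1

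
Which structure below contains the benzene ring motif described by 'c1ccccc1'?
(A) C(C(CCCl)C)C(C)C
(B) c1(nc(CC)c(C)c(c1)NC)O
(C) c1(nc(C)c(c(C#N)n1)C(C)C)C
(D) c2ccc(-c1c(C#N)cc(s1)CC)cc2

D

c1ccccc1 describes six aromatic carbons in a ring (a benzene ring).
(A) has a methyl group (-CH3) but no six-membered all-carbon aromatic ring is present.
(B) has a methyl group (-CH3) but no six-membered all-carbon aromatic ring is present.
(C) has a methyl group (-CH3) but no six-membered all-carbon aromatic ring is present.
(D) contains a phenyl ring, which satisfies every atom and bond constraint.
So the answer is (D).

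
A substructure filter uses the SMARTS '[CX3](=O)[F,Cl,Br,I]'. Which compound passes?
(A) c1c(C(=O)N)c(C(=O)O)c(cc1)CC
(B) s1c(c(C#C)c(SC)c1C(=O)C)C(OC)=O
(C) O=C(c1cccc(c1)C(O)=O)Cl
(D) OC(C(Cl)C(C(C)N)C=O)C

C

[CX3](=O)[F,Cl,Br,I] describes a carbonyl carbon bonded to a halogen (an acyl halide).
(A) has a carboxylic acid group (-C(=O)OH) but the carbonyl is bonded to -OH, not to a halogen.
(B) has a methyl-ester group (-C(=O)OCH3) but the carbonyl is bonded to -O-C, not to a halogen.
(C) contains an acyl chloride (-C(=O)Cl), which satisfies every atom and bond constraint.
(D) has a chloro substituent but the Cl is not on a carbonyl carbon.
So the answer is (C).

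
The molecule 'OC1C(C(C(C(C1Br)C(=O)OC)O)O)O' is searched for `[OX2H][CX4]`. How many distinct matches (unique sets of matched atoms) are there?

4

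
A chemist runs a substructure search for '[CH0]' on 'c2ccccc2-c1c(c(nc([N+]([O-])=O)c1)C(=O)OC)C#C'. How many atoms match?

2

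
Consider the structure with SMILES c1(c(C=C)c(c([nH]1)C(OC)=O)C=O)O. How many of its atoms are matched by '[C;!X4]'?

Check the 14 heavy atoms by environment: 1× n (aromatic, X3) → no; 4× c (aromatic, X3) → no; 4× C (X3) → match; 2× O (X1) → no; 2× O (X2) → no; 1× C (X4) → no.
That gives 4 matching atoms.

4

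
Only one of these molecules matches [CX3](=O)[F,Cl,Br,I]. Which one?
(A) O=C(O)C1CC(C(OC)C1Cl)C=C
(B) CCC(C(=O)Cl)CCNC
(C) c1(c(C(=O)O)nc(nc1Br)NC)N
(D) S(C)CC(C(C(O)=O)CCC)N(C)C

[CX3](=O)[F,Cl,Br,I] describes a carbonyl carbon bonded to a halogen (an acyl halide).
(A) has a chloro substituent but the Cl is not on a carbonyl carbon.
(B) contains an acyl chloride (-C(=O)Cl), which satisfies every atom and bond constraint.
(C) has a carboxylic acid group (-C(=O)OH) but the carbonyl is bonded to -OH, not to a halogen.
(D) has a carboxylic acid group (-C(=O)OH) but the carbonyl is bonded to -OH, not to a halogen.
So the answer is (B).

B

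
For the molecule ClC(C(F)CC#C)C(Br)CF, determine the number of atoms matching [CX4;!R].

5

The query [CX4;!R] means: aliphatic carbon with four total connections, not in a ring.
Check the 11 heavy atoms by environment: 5× C (X4, acyclic) → match; 2× C (X2, acyclic) → no; 2× F (X1, acyclic) → no; 1× Cl (X1, acyclic) → no; 1× Br (X1, acyclic) → no.
That gives 5 matching atoms.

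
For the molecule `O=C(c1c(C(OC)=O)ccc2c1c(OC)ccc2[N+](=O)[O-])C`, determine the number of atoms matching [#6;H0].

Check the 22 heavy atoms by environment: 6× c (aromatic, H0) → match; 4× c (aromatic, H1) → no; 5× O (H0) → no; 3× C (H3) → no; 2× C (H0) → match; 1× N (charge +1, H0) → no; 1× O (charge -1, H0) → no.
Summing the matching environments: 6 + 2 = 8 matching atoms.

8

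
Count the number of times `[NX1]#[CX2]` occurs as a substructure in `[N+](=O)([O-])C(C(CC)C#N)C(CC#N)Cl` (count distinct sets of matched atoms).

2

[NX1]#[CX2] is the SMARTS for a nitrile: a nitrogen triple-bonded to a two-connected carbon.
The molecule carries 2 separate instances of a nitrile (-C#N) meeting every constraint; each maps to a distinct set of atoms, giving 2 matches.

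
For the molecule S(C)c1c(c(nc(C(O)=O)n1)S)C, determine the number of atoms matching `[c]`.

4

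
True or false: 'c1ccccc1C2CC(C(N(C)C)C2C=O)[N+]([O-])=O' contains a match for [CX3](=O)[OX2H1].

False

The pattern [CX3](=O)[OX2H1] describes an sp2 carbon double-bonded to O and single-bonded to an -OH oxygen — a carboxylic acid.
The closest candidate here is an aldehyde (-CHO), but there is no singly-bonded oxygen on the carbonyl carbon. No other fragment satisfies the full query, so there is no match.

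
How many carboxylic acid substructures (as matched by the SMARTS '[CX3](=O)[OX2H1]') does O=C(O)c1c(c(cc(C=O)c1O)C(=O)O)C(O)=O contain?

3

[CX3](=O)[OX2H1] is the SMARTS for a carboxylic acid: an sp2 carbon double-bonded to O and single-bonded to an -OH oxygen.
The molecule carries 3 separate instances of a carboxylic acid group (-C(=O)OH) meeting every constraint; each maps to a distinct set of atoms, giving 3 matches.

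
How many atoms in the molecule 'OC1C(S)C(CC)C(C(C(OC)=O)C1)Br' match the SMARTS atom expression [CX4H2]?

2

The query [CX4H2] means: sp3 carbon (X4) with exactly two hydrogens.
Check the 15 heavy atoms by environment: 5× C (H1, X4) → no; 2× C (H2, X4) → match; 1× S (H1, X2) → no; 1× O (H1, X2) → no; 1× Br (H0, X1) → no; 1× C (H0, X3) → no; 1× O (H0, X1) → no; 1× O (H0, X2) → no; 2× C (H3, X4) → no.
That gives 2 matching atoms.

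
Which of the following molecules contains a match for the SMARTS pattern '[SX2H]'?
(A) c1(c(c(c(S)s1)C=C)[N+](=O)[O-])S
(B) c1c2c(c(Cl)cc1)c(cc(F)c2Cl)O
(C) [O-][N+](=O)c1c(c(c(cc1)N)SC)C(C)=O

[SX2H] describes an aliphatic sulfur with two connections, one being H (a thiol).
(A) contains a thiol (-SH), which satisfies every atom and bond constraint.
(B) has a hydroxyl group (-OH) but it is an -OH, not an -SH.
(C) has a methylthio ether (-SCH3) but the sulfur has H0 (bonded to two carbons), not H1.
So the answer is (A).

A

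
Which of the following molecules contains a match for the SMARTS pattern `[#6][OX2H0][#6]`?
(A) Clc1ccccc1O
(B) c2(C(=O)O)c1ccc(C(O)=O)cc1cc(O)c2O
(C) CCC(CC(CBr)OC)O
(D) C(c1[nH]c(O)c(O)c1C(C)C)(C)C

C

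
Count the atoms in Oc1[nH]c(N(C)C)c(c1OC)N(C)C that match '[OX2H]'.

The query [OX2H] means: aliphatic oxygen with two connections, one of which is H — an -OH oxygen.
Check the 14 heavy atoms by environment: 1× n (aromatic, H1, X3) → no; 4× c (aromatic, H0, X3) → no; 2× N (H0, X3) → no; 5× C (H3, X4) → no; 1× O (H1, X2) → match; 1× O (H0, X2) → no.
That gives 1 matching atom.

1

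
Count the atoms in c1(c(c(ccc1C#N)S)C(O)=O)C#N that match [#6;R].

6

Check the 14 heavy atoms by environment: 6× c (aromatic, in 6-ring) → match; 3× C (acyclic) → no; 2× O (acyclic) → no; 1× S (acyclic) → no; 2× N (acyclic) → no.
That gives 6 matching atoms.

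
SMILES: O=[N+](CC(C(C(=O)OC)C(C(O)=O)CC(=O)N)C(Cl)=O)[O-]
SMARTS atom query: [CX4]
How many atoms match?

6

The query [CX4] means: C with X4: aliphatic carbon with exactly 4 total connections (bonds + H).
Check the 21 heavy atoms by environment: 6× C (X4) → match; 4× C (X3) → no; 5× O (X1) → no; 2× O (X2) → no; 1× N (X3) → no; 1× Cl (X1) → no; 1× N (charge +1, X3) → no; 1× O (charge -1, X1) → no.
That gives 6 matching atoms.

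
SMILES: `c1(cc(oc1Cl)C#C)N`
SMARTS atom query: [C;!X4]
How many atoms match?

2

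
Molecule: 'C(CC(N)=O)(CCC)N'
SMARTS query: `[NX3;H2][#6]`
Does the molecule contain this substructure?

The pattern [NX3;H2][#6] describes a trivalent nitrogen with two H attached to carbon — a primary amine.
The molecule carries a primary amino group (-NH2), whose atoms satisfy every constraint of the query, so the pattern matches.

Yes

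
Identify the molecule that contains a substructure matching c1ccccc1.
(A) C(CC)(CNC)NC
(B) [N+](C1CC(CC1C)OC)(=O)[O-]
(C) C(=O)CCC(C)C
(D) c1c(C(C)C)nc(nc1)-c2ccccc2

D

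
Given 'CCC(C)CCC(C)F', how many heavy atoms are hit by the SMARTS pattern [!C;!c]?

The query [!C;!c] means: neither aliphatic nor aromatic carbon — same as [!#6].
Check the 9 heavy atoms by environment: 8× C → no; 1× F → match.
That gives 1 matching atom.

1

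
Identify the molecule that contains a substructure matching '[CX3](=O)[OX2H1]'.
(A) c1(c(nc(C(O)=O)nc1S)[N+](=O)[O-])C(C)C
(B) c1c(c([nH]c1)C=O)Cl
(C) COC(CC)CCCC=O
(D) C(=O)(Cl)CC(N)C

A

[CX3](=O)[OX2H1] describes an sp2 carbon double-bonded to O and single-bonded to an -OH oxygen (a carboxylic acid).
(A) contains a carboxylic acid group (-C(=O)OH), which satisfies every atom and bond constraint.
(B) has an aldehyde (-CHO) but there is no singly-bonded oxygen on the carbonyl carbon.
(C) has an aldehyde (-CHO) but there is no singly-bonded oxygen on the carbonyl carbon.
(D) has an acyl chloride (-C(=O)Cl) but the carbonyl is bonded to Cl, not to an -OH oxygen.
So the answer is (A).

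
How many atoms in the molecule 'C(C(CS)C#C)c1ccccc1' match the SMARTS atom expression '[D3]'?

2

The query [D3] means: atom with exactly three heavy-atom neighbours.
Check the 12 heavy atoms by environment: 3× C (D2) → no; 1× C (D3) → match; 1× S (D1) → no; 1× C (D1) → no; 1× c (aromatic, D3) → match; 5× c (aromatic, D2) → no.
Summing the matching environments: 1 + 1 = 2 matching atoms.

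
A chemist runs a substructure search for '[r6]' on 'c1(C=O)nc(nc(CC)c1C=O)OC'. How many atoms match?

Check the 14 heavy atoms by environment: 2× n (aromatic, in 6-ring) → match; 4× c (aromatic, in 6-ring) → match; 5× C (acyclic) → no; 3× O (acyclic) → no.
Summing the matching environments: 2 + 4 = 6 matching atoms.

6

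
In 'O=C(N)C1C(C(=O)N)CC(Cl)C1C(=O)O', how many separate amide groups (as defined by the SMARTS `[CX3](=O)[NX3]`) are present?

2

[CX3](=O)[NX3] is the SMARTS for an amide: a carbonyl carbon bonded to a trivalent nitrogen.
The molecule carries 2 separate instances of a primary amide (-C(=O)NH2) meeting every constraint; each maps to a distinct set of atoms, giving 2 matches.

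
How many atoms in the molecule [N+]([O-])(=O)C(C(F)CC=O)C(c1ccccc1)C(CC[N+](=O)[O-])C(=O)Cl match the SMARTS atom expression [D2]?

9

Check the 25 heavy atoms by environment: 4× C (D2) → match; 5× C (D3) → no; 2× N (charge +1, D3) → no; 2× O (charge -1, D1) → no; 4× O (D1) → no; 1× F (D1) → no; 1× Cl (D1) → no; 1× c (aromatic, D3) → no; 5× c (aromatic, D2) → match.
Summing the matching environments: 4 + 5 = 9 matching atoms.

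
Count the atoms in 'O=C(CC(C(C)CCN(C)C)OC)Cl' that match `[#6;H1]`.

2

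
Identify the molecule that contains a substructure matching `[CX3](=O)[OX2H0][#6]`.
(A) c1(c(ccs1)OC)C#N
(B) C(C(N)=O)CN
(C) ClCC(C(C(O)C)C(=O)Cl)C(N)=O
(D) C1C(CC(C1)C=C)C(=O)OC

[CX3](=O)[OX2H0][#6] describes a carbonyl carbon bonded to an oxygen that is itself bonded to carbon (no H on that O) (an ester).
(A) has a methoxy ether (-OCH3) but the ether oxygen is not adjacent to a C=O carbon.
(B) has a primary amide (-C(=O)NH2) but the carbonyl is bonded to N, not to an O-C linkage.
(C) has a primary amide (-C(=O)NH2) but the carbonyl is bonded to N, not to an O-C linkage.
(D) contains a methyl-ester group (-C(=O)OCH3), which satisfies every atom and bond constraint.
So the answer is (D).

D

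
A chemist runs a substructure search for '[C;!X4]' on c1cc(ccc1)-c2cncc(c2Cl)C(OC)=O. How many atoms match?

1

Check the 17 heavy atoms by environment: 1× n (aromatic, X2) → no; 11× c (aromatic, X3) → no; 1× Cl (X1) → no; 1× C (X3) → match; 1× O (X1) → no; 1× O (X2) → no; 1× C (X4) → no.
That gives 1 matching atom.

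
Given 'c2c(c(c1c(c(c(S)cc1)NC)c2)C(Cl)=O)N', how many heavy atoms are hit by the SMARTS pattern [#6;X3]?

Check the 17 heavy atoms by environment: 10× c (aromatic, X3) → match; 1× S (X2) → no; 1× C (X3) → match; 1× O (X1) → no; 1× Cl (X1) → no; 2× N (X3) → no; 1× C (X4) → no.
Summing the matching environments: 10 + 1 = 11 matching atoms.

11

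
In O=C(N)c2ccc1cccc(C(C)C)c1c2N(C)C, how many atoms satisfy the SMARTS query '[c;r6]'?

10

Check the 19 heavy atoms by environment: 10× c (aromatic, in 6-ring) → match; 2× N (acyclic) → no; 6× C (acyclic) → no; 1× O (acyclic) → no.
That gives 10 matching atoms.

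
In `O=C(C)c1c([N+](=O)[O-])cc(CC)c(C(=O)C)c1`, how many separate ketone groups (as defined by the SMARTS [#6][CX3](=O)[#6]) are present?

[#6][CX3](=O)[#6] is the SMARTS for a ketone: a carbonyl carbon (no H) flanked by two carbons.
The molecule carries 2 separate instances of an acetyl/ketone group (-C(=O)CH3) meeting every constraint; each maps to a distinct set of atoms, giving 2 matches.

2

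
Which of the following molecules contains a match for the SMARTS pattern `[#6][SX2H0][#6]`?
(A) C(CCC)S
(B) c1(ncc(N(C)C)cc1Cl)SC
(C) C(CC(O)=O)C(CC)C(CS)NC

B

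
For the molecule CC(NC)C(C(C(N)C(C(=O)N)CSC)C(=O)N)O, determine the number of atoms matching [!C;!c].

The query [!C;!c] means: neither aliphatic nor aromatic carbon — same as [!#6].
Check the 19 heavy atoms by environment: 11× C → no; 1× S → match; 3× O → match; 4× N → match.
Summing the matching environments: 1 + 3 + 4 = 8 matching atoms.

8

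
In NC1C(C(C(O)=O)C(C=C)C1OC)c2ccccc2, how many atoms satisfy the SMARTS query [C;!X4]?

3

Check the 19 heavy atoms by environment: 6× C (X4) → no; 3× C (X3) → match; 6× c (aromatic, X3) → no; 1× N (X3) → no; 1× O (X1) → no; 2× O (X2) → no.
That gives 3 matching atoms.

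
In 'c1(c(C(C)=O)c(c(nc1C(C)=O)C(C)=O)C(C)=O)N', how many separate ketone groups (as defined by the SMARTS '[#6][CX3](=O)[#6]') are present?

4

[#6][CX3](=O)[#6] is the SMARTS for a ketone: a carbonyl carbon (no H) flanked by two carbons.
The molecule carries 4 separate instances of an acetyl/ketone group (-C(=O)CH3) meeting every constraint; each maps to a distinct set of atoms, giving 4 matches.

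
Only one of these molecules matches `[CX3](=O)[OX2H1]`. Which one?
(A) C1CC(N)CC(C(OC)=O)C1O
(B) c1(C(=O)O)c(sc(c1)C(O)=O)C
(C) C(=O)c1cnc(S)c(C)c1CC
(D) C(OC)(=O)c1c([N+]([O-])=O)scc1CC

[CX3](=O)[OX2H1] describes an sp2 carbon double-bonded to O and single-bonded to an -OH oxygen (a carboxylic acid).
(A) has a methyl-ester group (-C(=O)OCH3) but the singly-bonded O has no H (OX2H0, not OX2H1).
(B) contains a carboxylic acid group (-C(=O)OH), which satisfies every atom and bond constraint.
(C) has an aldehyde (-CHO) but there is no singly-bonded oxygen on the carbonyl carbon.
(D) has a methyl-ester group (-C(=O)OCH3) but the singly-bonded O has no H (OX2H0, not OX2H1).
So the answer is (B).

B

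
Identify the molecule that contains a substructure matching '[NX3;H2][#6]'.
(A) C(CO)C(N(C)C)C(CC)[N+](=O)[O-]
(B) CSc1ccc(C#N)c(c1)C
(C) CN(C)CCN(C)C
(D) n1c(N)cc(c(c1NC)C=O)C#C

D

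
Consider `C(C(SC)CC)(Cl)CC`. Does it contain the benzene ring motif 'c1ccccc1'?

No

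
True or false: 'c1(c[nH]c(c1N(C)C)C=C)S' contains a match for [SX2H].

True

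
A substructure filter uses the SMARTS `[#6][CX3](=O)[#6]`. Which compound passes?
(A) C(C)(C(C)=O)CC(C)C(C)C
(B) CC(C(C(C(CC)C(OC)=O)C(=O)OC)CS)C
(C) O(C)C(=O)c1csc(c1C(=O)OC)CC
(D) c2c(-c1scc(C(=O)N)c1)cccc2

A

[#6][CX3](=O)[#6] describes a carbonyl carbon (no H) flanked by two carbons (a ketone).
(A) contains an acetyl/ketone group (-C(=O)CH3), which satisfies every atom and bond constraint.
(B) has a methyl-ester group (-C(=O)OCH3) but one neighbour of the carbonyl carbon is O, not C.
(C) has a methyl-ester group (-C(=O)OCH3) but one neighbour of the carbonyl carbon is O, not C.
(D) has a primary amide (-C(=O)NH2) but one neighbour of the carbonyl carbon is N, not C.
So the answer is (A).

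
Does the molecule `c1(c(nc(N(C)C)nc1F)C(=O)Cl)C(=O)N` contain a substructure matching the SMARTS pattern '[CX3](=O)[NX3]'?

The pattern [CX3](=O)[NX3] describes a carbonyl carbon bonded to a trivalent nitrogen — an amide.
The molecule carries a primary amide (-C(=O)NH2), whose atoms satisfy every constraint of the query, so the pattern matches.

Yes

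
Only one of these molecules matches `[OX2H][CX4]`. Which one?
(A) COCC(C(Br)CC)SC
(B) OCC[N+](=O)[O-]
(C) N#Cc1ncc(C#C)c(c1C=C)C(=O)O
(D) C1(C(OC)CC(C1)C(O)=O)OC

B

[OX2H][CX4] describes a hydroxyl oxygen bound to an sp3 (X4) carbon (an aliphatic alcohol).
(A) has a methoxy ether (-OCH3) but the oxygen has H0 (ether), not H1.
(B) contains a hydroxyl group (-OH), which satisfies every atom and bond constraint.
(C) has a carboxylic acid group (-C(=O)OH) but the -OH is on a CX3 carbonyl carbon, not a CX4 carbon.
(D) has a carboxylic acid group (-C(=O)OH) but the -OH is on a CX3 carbonyl carbon, not a CX4 carbon.
So the answer is (B).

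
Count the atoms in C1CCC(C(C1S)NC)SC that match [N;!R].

Check the 11 heavy atoms by environment: 6× C (in 6-ring) → no; 2× S (acyclic) → no; 2× C (acyclic) → no; 1× N (acyclic) → match.
That gives 1 matching atom.

1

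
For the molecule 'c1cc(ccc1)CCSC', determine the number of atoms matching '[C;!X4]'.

0

The query [C;!X4] means: aliphatic carbon that does not have four total connections.
Check the 10 heavy atoms by environment: 3× C (X4) → no; 6× c (aromatic, X3) → no; 1× S (X2) → no.
No environment satisfies the query, so 0 matching atoms.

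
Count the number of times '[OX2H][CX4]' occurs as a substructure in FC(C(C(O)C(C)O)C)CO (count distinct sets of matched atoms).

3

[OX2H][CX4] is the SMARTS for an aliphatic alcohol: a hydroxyl oxygen bound to an sp3 (X4) carbon.
The molecule carries 3 separate instances of a hydroxyl group (-OH) meeting every constraint; each maps to a distinct set of atoms, giving 3 matches.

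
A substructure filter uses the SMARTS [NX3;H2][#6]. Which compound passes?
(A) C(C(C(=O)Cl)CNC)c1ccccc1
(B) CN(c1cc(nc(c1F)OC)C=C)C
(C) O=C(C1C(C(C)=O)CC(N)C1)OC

C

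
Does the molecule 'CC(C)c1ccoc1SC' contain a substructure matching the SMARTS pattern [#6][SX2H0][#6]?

Yes

The pattern [#6][SX2H0][#6] describes an aliphatic sulfur bridging two carbons with no H on the sulfur — a thioether.
The molecule carries a methylthio ether (-SCH3), whose atoms satisfy every constraint of the query, so the pattern matches.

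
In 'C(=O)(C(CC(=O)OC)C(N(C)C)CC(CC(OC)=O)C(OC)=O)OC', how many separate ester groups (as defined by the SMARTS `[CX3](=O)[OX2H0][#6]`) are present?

[CX3](=O)[OX2H0][#6] is the SMARTS for an ester: a carbonyl carbon bonded to an oxygen that is itself bonded to carbon (no H on that O).
The molecule carries 4 separate instances of a methyl-ester group (-C(=O)OCH3) meeting every constraint; each maps to a distinct set of atoms, giving 4 matches.

4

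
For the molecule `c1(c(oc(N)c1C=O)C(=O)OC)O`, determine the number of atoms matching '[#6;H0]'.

Check the 13 heavy atoms by environment: 1× o (aromatic, H0) → no; 4× c (aromatic, H0) → match; 1× C (H0) → match; 3× O (H0) → no; 1× C (H3) → no; 1× O (H1) → no; 1× N (H2) → no; 1× C (H1) → no.
Summing the matching environments: 4 + 1 = 5 matching atoms.

5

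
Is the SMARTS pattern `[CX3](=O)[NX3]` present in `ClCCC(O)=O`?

No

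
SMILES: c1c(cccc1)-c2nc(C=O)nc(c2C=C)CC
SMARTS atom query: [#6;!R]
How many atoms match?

5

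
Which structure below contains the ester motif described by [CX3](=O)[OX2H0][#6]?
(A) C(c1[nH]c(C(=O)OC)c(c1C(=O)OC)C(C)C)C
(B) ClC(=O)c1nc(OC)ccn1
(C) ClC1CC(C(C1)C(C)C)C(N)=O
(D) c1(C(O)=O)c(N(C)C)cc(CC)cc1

[CX3](=O)[OX2H0][#6] describes a carbonyl carbon bonded to an oxygen that is itself bonded to carbon (no H on that O) (an ester).
(A) contains a methyl-ester group (-C(=O)OCH3), which satisfies every atom and bond constraint.
(B) has a methoxy ether (-OCH3) but the ether oxygen is not adjacent to a C=O carbon.
(C) has a primary amide (-C(=O)NH2) but the carbonyl is bonded to N, not to an O-C linkage.
(D) has a carboxylic acid group (-C(=O)OH) but the singly-bonded O carries H (OX2H1, not H0).
So the answer is (A).

A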